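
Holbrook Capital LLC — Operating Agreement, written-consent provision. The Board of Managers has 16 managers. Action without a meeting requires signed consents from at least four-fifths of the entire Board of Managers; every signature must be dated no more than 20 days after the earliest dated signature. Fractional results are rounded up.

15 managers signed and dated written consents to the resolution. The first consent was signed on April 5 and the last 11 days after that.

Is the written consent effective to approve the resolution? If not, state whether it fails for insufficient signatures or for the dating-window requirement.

Signatures required: at least four-fifths of 16 — 4/5 of 16 = 12.80, rounded up to 13, so 13 needed; 15 signed. Sufficient.
Dating window: the latest signature is 11 days after the earliest; the limit is 20 days. Within the window.

Effective — both the signature and dating-window requirements are satisfied.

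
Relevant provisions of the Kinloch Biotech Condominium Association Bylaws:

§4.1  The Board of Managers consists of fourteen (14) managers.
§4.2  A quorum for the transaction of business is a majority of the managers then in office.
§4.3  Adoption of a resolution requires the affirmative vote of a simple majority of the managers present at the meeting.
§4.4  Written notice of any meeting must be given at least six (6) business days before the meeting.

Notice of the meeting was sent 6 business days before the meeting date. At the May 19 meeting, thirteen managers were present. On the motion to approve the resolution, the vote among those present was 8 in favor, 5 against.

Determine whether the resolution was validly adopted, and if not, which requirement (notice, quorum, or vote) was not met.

Valid — all requirements satisfied.

Notice: 6 business days given; 6 required (6 ≥ 6). Satisfied.
Quorum: 13 present; quorum is 8. Satisfied.
Vote: the resolution requires a majority of the managers present (13). A majority of 13 is 7, so 7 affirmative votes are needed; 8 voted in favor. Satisfied.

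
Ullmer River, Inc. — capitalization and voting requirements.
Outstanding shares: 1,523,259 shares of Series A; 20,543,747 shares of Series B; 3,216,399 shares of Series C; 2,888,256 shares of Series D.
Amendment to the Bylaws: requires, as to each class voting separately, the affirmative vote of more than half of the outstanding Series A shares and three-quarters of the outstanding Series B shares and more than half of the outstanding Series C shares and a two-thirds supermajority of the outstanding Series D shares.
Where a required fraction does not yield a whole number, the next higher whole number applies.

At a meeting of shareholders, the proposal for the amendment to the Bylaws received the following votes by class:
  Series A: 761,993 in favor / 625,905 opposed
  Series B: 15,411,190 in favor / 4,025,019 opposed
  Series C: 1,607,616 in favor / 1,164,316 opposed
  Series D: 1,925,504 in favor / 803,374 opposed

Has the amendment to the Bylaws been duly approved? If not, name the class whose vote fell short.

Not approved — the Series C shares did not give the required vote.

Series A: a majority of 1523259 is 761630; 761,630 required, 761,993 in favor — approved.
Series B: 3/4 of 20543747 = 15407810.25, rounded up to 15407811; 15,407,811 required, 15,411,190 in favor — approved.
Series C: a majority of 3216399 is 1608200; 1,608,200 required, 1,607,616 in favor — not approved.
Series D: 2/3 of 2888256 = 1925504; 1,925,504 required, 1,925,504 in favor — approved.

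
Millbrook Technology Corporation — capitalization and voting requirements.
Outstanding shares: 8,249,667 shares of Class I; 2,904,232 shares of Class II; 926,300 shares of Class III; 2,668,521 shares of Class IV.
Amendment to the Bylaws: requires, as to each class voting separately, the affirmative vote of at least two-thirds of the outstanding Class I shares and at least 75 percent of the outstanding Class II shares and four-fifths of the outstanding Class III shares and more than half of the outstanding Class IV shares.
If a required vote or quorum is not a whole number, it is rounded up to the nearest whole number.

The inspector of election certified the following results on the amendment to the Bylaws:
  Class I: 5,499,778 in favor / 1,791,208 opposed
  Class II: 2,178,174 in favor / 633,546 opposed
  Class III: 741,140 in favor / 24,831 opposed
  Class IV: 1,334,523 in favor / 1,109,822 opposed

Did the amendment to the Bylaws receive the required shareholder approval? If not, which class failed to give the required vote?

Class I: 2/3 of 8249667 = 5499778; 5,499,778 required, 5,499,778 in favor — approved.
Class II: 3/4 of 2904232 = 2178174; 2,178,174 required, 2,178,174 in favor — approved.
Class III: 4/5 of 926300 = 741040; 741,040 required, 741,140 in favor — approved.
Class IV: a majority of 2668521 is 1334261; 1,334,261 required, 1,334,523 in favor — approved.

Approved — every class gave the required vote.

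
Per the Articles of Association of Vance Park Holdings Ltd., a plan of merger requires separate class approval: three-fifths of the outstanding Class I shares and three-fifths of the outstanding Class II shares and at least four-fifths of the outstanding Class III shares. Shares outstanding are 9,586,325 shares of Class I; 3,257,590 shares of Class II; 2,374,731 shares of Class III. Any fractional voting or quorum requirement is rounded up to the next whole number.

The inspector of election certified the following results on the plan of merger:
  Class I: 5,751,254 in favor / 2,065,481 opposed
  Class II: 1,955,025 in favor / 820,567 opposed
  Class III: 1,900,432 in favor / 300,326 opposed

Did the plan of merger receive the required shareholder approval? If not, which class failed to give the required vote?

Class I: 3/5 of 9586325 = 5751795; 5,751,795 required, 5,751,254 in favor — not approved.
Class II: 3/5 of 3257590 = 1954554; 1,954,554 required, 1,955,025 in favor — approved.
Class III: 4/5 of 2374731 = 1899784.80, rounded up to 1899785; 1,899,785 required, 1,900,432 in favor — approved.

Not approved — the Class I shares did not give the required vote.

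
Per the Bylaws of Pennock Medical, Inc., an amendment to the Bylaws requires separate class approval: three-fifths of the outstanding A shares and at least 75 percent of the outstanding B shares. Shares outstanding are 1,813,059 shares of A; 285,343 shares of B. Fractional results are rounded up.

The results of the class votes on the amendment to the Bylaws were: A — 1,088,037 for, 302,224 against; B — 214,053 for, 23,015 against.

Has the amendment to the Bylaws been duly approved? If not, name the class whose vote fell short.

Approved — every class gave the required vote.

A: 3/5 of 1813059 = 1087835.40, rounded up to 1087836; 1,087,836 required, 1,088,037 in favor — approved.
B: 3/4 of 285343 = 214007.25, rounded up to 214008; 214,008 required, 214,053 in favor — approved.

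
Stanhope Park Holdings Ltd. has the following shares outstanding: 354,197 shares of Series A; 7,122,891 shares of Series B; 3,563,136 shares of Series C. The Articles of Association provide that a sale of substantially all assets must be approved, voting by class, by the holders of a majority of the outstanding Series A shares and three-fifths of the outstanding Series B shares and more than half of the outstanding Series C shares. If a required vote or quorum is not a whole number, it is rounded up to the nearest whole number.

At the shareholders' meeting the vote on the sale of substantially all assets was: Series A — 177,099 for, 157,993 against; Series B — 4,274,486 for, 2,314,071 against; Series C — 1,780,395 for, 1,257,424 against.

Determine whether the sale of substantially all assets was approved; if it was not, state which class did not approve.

Not approved — the Series C shares did not give the required vote.

Series A: a majority of 354197 is 177099; 177,099 required, 177,099 in favor — approved.
Series B: 3/5 of 7122891 = 4273734.60, rounded up to 4273735; 4,273,735 required, 4,274,486 in favor — approved.
Series C: a majority of 3563136 is 1781569; 1,781,569 required, 1,780,395 in favor — not approved.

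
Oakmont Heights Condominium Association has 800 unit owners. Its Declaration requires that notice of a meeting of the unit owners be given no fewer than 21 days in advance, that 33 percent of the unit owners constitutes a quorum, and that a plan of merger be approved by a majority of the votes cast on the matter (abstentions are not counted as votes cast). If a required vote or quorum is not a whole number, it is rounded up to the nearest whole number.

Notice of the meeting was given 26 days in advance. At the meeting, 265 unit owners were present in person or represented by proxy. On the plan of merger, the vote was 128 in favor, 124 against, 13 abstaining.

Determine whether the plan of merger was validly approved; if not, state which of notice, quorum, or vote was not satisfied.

Valid — all requirements satisfied.

Notice: 26 days given; 21 required. Satisfied.
Quorum: 33% of 800 = 264; 265 present. Satisfied.
Vote: requires a majority of the votes cast (265 − 13 abstaining = 252); a majority of 252 is 127, so 127 needed; 128 in favor. Satisfied.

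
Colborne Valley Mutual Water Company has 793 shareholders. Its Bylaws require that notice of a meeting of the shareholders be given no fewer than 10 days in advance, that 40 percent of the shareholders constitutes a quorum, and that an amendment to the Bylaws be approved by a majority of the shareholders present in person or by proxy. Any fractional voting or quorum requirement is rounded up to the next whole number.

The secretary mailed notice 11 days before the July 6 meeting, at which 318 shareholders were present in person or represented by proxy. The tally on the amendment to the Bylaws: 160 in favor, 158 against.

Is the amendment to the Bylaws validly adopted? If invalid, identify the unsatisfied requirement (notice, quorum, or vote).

Notice: 11 days given; 10 required. Satisfied.
Quorum: 40% of 793 = 317.20, rounded up to 318; 318 present. Satisfied.
Vote: requires a majority of those present (318); a majority of 318 is 160, so 160 needed; 160 in favor. Satisfied.

Valid — all requirements satisfied.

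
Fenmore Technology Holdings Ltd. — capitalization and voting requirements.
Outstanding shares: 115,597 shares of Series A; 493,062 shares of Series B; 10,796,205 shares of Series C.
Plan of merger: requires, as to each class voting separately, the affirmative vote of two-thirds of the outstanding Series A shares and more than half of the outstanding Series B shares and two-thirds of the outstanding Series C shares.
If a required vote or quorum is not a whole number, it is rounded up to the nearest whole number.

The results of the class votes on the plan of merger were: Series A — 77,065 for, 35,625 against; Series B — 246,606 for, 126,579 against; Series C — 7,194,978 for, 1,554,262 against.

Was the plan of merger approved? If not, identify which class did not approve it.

Not approved — the Series C shares did not give the required vote.

Series A: 2/3 of 115597 = 77064.67, rounded up to 77065; 77,065 required, 77,065 in favor — approved.
Series B: a majority of 493062 is 246532; 246,532 required, 246,606 in favor — approved.
Series C: 2/3 of 10796205 = 7197470; 7,197,470 required, 7,194,978 in favor — not approved.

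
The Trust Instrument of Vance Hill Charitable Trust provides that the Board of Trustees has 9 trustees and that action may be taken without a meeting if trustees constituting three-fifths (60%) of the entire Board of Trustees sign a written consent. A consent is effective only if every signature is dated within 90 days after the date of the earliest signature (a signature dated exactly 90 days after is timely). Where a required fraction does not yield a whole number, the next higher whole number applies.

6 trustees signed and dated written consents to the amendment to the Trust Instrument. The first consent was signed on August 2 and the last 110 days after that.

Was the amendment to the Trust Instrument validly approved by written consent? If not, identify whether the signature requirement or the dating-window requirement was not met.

Not effective — dating-window requirement not satisfied.

Signatures required: three-fifths (60%) of 9 — 3/5 of 9 = 5.40, rounded up to 6, so 6 needed; 6 signed. Sufficient.
Dating window: the latest signature is 110 days after the earliest; the limit is 90 days. Outside the window.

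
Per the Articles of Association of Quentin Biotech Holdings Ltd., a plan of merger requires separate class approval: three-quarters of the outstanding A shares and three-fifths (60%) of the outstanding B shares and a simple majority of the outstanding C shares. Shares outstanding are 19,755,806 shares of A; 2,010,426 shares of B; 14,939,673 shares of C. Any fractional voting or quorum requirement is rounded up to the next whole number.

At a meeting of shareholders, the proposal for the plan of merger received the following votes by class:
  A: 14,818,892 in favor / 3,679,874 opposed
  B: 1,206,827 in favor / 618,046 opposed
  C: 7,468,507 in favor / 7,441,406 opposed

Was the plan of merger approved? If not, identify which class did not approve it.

A: 3/4 of 19755806 = 14816854.50, rounded up to 14816855; 14,816,855 required, 14,818,892 in favor — approved.
B: 3/5 of 2010426 = 1206255.60, rounded up to 1206256; 1,206,256 required, 1,206,827 in favor — approved.
C: a majority of 14939673 is 7469837; 7,469,837 required, 7,468,507 in favor — not approved.

Not approved — the C shares did not give the required vote.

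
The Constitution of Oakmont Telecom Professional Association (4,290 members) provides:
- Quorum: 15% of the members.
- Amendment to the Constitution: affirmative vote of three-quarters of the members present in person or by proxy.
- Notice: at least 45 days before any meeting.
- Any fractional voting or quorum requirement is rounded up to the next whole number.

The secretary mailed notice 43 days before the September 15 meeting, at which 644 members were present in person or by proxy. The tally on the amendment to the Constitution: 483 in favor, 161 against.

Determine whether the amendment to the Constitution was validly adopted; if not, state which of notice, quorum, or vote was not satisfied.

Invalid — notice requirement not satisfied.

Notice: 43 days given; 45 required. Not satisfied.
Quorum: 15% of 4,290 = 643.50, rounded up to 644; 644 present. Satisfied.
Vote: requires three-fourths of those present (644); 3/4 of 644 = 483, so 483 needed; 483 in favor. Satisfied.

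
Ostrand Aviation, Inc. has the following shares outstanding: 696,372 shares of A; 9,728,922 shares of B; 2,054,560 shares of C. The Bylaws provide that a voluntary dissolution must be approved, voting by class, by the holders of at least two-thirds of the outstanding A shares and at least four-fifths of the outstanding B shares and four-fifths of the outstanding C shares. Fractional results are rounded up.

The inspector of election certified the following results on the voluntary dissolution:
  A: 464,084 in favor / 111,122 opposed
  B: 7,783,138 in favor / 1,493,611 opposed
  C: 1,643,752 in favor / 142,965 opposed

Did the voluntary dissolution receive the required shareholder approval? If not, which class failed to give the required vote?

Not approved — the A shares did not give the required vote.

A: 2/3 of 696372 = 464248; 464,248 required, 464,084 in favor — not approved.
B: 4/5 of 9728922 = 7783137.60, rounded up to 7783138; 7,783,138 required, 7,783,138 in favor — approved.
C: 4/5 of 2054560 = 1643648; 1,643,648 required, 1,643,752 in favor — approved.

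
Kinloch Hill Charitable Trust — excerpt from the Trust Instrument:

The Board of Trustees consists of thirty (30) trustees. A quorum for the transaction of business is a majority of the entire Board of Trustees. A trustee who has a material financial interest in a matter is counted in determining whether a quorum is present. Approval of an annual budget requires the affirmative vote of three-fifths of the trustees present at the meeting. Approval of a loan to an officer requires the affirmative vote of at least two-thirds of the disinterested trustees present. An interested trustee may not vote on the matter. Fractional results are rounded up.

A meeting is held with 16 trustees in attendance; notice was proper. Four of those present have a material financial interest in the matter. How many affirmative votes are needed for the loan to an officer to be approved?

The loan to an officer requires two-thirds of the disinterested trustees present (16 − 4 = 12).
2/3 of 12 = 8.

8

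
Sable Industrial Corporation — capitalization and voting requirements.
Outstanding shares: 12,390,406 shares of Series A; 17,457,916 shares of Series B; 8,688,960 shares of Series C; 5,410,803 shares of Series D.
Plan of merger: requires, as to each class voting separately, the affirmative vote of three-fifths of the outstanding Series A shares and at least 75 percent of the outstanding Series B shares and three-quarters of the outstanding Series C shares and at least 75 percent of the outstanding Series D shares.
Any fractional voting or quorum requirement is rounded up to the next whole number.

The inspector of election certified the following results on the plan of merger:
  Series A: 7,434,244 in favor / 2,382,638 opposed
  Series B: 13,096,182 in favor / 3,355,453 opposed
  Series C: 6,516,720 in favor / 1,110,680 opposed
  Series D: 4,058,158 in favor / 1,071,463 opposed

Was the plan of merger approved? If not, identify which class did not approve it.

Series A: 3/5 of 12390406 = 7434243.60, rounded up to 7434244; 7,434,244 required, 7,434,244 in favor — approved.
Series B: 3/4 of 17457916 = 13093437; 13,093,437 required, 13,096,182 in favor — approved.
Series C: 3/4 of 8688960 = 6516720; 6,516,720 required, 6,516,720 in favor — approved.
Series D: 3/4 of 5410803 = 4058102.25, rounded up to 4058103; 4,058,103 required, 4,058,158 in favor — approved.

Approved — every class gave the required vote.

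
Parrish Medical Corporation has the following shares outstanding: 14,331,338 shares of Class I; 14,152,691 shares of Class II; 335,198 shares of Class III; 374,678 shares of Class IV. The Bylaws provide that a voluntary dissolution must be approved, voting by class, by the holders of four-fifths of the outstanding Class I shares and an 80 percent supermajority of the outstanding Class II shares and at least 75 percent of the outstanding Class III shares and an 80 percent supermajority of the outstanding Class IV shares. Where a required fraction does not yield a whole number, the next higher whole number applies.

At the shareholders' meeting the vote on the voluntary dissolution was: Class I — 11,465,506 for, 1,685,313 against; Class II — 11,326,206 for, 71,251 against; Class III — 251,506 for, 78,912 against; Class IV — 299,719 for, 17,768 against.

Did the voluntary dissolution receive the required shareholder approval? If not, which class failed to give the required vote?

Not approved — the Class IV shares did not give the required vote.

Class I: 4/5 of 14331338 = 11465070.40, rounded up to 11465071; 11,465,071 required, 11,465,506 in favor — approved.
Class II: 4/5 of 14152691 = 11322152.80, rounded up to 11322153; 11,322,153 required, 11,326,206 in favor — approved.
Class III: 3/4 of 335198 = 251398.50, rounded up to 251399; 251,399 required, 251,506 in favor — approved.
Class IV: 4/5 of 374678 = 299742.40, rounded up to 299743; 299,743 required, 299,719 in favor — not approved.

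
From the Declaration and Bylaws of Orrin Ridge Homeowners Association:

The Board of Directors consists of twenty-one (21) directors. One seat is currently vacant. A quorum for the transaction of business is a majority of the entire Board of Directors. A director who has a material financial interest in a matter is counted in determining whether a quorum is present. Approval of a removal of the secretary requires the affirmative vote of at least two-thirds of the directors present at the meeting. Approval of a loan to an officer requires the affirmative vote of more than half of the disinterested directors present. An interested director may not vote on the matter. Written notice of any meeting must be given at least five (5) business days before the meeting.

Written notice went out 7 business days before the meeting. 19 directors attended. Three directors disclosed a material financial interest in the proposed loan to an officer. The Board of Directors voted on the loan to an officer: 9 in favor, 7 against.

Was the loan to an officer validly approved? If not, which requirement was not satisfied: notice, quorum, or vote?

Notice: 7 business days given; 5 required (7 ≥ 5). Satisfied.
Quorum: 19 present (interested directors count toward quorum); quorum is 11. Satisfied.
Vote: the loan to an officer requires a majority of the disinterested directors present (19 − 3 = 16). A majority of 16 is 9, so 9 affirmative votes are needed; 9 voted in favor. Satisfied.

Valid — all requirements satisfied.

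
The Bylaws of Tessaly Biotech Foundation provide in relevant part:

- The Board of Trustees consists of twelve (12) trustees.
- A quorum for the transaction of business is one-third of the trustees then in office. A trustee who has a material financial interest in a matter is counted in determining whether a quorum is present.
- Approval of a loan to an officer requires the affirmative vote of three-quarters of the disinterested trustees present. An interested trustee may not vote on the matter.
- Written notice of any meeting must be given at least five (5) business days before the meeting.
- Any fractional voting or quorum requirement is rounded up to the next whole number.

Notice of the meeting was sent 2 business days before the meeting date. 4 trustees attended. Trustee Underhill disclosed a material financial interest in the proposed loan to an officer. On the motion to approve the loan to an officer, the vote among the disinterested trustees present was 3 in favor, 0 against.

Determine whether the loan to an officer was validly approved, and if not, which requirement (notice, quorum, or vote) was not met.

Notice: 2 business days given; 5 required (2 < 5). Not satisfied.
Quorum: 4 present (interested trustees count toward quorum); quorum is 4. Satisfied.
Vote: the loan to an officer requires three-fourths of the disinterested trustees present (4 − 1 = 3). 3/4 of 3 = 2.25, rounded up to 3, so 3 affirmative votes are needed; 3 voted in favor. Satisfied.

Invalid — notice requirement not satisfied.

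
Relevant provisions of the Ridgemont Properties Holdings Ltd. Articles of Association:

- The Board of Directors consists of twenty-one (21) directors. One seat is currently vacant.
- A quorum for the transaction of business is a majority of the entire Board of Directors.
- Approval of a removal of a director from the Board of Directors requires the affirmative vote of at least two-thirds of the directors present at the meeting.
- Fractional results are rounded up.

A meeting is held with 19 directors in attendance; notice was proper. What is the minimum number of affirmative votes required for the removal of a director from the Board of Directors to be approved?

13

The removal of a director from the Board of Directors requires two-thirds of the directors present (19).
2/3 of 19 = 12.67, rounded up to 13.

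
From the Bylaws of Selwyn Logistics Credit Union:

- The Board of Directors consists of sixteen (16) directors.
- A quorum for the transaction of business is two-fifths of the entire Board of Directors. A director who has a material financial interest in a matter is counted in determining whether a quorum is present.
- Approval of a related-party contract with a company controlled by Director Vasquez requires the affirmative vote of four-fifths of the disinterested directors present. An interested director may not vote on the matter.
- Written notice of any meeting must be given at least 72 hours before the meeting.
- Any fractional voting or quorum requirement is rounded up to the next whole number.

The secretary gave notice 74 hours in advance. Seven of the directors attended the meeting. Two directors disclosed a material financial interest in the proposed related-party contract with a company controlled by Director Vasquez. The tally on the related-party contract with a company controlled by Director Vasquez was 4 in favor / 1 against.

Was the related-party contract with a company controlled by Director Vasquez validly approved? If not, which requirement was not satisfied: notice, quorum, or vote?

Notice: 74 hours given; 72 required (74 ≥ 72). Satisfied.
Quorum: 7 present (interested directors count toward quorum); quorum is 7. Satisfied.
Vote: the related-party contract with a company controlled by Director Vasquez requires four-fifths of the disinterested directors present (7 − 2 = 5). 4/5 of 5 = 4, so 4 affirmative votes are needed; 4 voted in favor. Satisfied.

Valid — all requirements satisfied.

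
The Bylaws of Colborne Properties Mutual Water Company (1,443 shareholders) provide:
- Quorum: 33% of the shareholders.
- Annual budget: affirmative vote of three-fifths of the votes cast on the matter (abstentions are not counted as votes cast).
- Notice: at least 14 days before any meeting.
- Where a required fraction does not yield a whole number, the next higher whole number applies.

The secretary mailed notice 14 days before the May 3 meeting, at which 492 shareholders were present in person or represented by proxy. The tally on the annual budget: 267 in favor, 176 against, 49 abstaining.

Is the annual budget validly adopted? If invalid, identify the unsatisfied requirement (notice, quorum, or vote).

Valid — all requirements satisfied.

Notice: 14 days given; 14 required. Satisfied.
Quorum: 33% of 1,443 = 476.19, rounded up to 477; 492 present. Satisfied.
Vote: requires three-fifths of the votes cast (492 − 49 abstaining = 443); 3/5 of 443 = 265.80, rounded up to 266, so 266 needed; 267 in favor. Satisfied.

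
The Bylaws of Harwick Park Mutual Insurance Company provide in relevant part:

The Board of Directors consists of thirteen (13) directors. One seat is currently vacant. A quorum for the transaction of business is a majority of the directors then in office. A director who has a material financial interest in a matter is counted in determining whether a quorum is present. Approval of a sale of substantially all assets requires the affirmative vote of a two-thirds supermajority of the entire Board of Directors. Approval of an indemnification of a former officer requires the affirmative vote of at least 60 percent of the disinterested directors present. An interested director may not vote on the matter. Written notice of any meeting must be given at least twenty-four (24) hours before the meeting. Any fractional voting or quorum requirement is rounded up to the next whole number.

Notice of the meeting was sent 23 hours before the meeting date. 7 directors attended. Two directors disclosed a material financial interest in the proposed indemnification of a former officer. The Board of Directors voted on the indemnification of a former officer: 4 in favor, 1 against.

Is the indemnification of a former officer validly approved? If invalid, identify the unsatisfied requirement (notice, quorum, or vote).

Notice: 23 hours given; 24 required (23 < 24). Not satisfied.
Quorum: 7 present (interested directors count toward quorum); quorum is 7. Satisfied.
Vote: the indemnification of a former officer requires three-fifths of the disinterested directors present (7 − 2 = 5). 3/5 of 5 = 3, so 3 affirmative votes are needed; 4 voted in favor. Satisfied.

Invalid — notice requirement not satisfied.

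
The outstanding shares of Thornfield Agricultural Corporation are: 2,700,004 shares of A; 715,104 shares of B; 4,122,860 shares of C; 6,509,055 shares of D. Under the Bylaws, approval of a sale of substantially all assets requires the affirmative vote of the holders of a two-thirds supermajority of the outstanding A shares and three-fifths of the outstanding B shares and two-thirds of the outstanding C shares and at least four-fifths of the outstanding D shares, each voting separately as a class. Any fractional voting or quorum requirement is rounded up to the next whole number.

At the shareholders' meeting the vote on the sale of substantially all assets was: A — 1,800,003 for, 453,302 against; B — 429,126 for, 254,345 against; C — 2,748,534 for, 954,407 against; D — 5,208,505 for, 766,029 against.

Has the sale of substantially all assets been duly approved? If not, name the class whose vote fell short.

A: 2/3 of 2700004 = 1800002.67, rounded up to 1800003; 1,800,003 required, 1,800,003 in favor — approved.
B: 3/5 of 715104 = 429062.40, rounded up to 429063; 429,063 required, 429,126 in favor — approved.
C: 2/3 of 4122860 = 2748573.33, rounded up to 2748574; 2,748,574 required, 2,748,534 in favor — not approved.
D: 4/5 of 6509055 = 5207244; 5,207,244 required, 5,208,505 in favor — approved.

Not approved — the C shares did not give the required vote.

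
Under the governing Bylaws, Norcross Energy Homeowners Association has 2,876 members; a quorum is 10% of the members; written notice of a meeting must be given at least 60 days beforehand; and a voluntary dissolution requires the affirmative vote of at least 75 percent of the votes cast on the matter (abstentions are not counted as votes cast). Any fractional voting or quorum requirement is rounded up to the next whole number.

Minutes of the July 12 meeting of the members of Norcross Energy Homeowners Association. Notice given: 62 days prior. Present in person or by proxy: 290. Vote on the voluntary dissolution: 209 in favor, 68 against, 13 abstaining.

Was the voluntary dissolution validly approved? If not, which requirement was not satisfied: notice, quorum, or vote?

Notice: 62 days given; 60 required. Satisfied.
Quorum: 10% of 2,876 = 287.60, rounded up to 288; 290 present. Satisfied.
Vote: requires three-fourths of the votes cast (290 − 13 abstaining = 277); 3/4 of 277 = 207.75, rounded up to 208, so 208 needed; 209 in favor. Satisfied.

Valid — all requirements satisfied.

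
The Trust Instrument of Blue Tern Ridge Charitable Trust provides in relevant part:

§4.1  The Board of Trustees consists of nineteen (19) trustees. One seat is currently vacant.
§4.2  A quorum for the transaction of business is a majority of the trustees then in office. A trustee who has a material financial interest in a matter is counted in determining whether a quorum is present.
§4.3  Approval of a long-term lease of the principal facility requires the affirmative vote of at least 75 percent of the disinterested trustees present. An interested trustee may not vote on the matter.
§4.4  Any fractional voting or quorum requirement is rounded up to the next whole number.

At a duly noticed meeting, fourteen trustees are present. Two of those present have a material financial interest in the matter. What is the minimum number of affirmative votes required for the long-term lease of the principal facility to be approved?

The long-term lease of the principal facility requires three-fourths of the disinterested trustees present (14 − 2 = 12).
3/4 of 12 = 9.

9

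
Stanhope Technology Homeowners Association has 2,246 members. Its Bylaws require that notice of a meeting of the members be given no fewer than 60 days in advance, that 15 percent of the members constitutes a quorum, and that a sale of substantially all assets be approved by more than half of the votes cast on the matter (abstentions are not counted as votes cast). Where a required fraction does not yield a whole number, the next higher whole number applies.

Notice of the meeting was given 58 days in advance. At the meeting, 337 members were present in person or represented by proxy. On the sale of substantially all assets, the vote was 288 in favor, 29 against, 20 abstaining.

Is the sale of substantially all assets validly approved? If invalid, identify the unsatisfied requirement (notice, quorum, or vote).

Invalid — notice requirement not satisfied.

Notice: 58 days given; 60 required. Not satisfied.
Quorum: 15% of 2,246 = 336.90, rounded up to 337; 337 present. Satisfied.
Vote: requires a majority of the votes cast (337 − 20 abstaining = 317); a majority of 317 is 159, so 159 needed; 288 in favor. Satisfied.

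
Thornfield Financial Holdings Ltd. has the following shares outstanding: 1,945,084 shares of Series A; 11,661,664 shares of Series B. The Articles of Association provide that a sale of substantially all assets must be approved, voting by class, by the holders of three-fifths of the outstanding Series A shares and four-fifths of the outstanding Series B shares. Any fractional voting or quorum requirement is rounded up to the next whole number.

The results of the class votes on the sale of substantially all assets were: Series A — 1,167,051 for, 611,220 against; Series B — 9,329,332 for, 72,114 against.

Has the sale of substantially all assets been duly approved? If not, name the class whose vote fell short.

Approved — every class gave the required vote.

Series A: 3/5 of 1945084 = 1167050.40, rounded up to 1167051; 1,167,051 required, 1,167,051 in favor — approved.
Series B: 4/5 of 11661664 = 9329331.20, rounded up to 9329332; 9,329,332 required, 9,329,332 in favor — approved.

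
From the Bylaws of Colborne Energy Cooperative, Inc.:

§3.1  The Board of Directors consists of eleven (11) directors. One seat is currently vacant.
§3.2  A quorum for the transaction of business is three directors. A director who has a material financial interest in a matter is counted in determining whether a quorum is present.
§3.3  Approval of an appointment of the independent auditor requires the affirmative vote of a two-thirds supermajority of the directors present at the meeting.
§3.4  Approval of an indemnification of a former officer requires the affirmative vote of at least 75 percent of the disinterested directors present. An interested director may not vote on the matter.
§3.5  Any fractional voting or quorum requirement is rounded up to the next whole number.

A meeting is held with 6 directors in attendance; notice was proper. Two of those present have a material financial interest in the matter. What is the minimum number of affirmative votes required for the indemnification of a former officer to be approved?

3

The indemnification of a former officer requires three-fourths of the disinterested directors present (6 − 2 = 4).
3/4 of 4 = 3.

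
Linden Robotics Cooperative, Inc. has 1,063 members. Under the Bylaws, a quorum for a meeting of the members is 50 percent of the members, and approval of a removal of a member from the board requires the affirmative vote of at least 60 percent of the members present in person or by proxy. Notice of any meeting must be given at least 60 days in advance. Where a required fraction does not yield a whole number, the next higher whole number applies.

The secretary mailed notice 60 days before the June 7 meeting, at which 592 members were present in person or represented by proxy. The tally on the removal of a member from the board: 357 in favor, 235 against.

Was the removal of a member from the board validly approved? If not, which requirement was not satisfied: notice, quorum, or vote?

Notice: 60 days given; 60 required. Satisfied.
Quorum: 50% of 1,063 = 531.50, rounded up to 532; 592 present. Satisfied.
Vote: requires three-fifths of those present (592); 3/5 of 592 = 355.20, rounded up to 356, so 356 needed; 357 in favor. Satisfied.

Valid — all requirements satisfied.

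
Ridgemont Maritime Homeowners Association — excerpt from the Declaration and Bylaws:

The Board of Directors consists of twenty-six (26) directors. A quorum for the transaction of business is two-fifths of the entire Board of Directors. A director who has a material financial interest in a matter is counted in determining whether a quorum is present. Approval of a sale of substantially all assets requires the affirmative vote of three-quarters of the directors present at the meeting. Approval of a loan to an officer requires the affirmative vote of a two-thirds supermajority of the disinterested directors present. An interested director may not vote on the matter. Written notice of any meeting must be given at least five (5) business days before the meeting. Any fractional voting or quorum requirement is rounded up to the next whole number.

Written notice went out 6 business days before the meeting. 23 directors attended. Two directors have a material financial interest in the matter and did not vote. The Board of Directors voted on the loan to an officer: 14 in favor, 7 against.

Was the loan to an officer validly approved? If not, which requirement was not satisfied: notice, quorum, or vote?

Valid — all requirements satisfied.

Notice: 6 business days given; 5 required (6 ≥ 5). Satisfied.
Quorum: 23 present (interested directors count toward quorum); quorum is 11. Satisfied.
Vote: the loan to an officer requires two-thirds of the disinterested directors present (23 − 2 = 21). 2/3 of 21 = 14, so 14 affirmative votes are needed; 14 voted in favor. Satisfied.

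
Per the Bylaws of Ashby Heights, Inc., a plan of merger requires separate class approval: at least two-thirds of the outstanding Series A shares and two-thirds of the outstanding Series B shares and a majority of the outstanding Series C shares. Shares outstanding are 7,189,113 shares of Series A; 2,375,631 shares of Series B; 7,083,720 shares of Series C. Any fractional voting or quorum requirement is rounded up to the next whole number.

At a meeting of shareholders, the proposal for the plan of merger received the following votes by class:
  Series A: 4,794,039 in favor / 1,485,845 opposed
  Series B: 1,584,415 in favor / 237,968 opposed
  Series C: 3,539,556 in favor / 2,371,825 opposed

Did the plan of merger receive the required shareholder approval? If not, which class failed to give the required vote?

Not approved — the Series C shares did not give the required vote.

Series A: 2/3 of 7189113 = 4792742; 4,792,742 required, 4,794,039 in favor — approved.
Series B: 2/3 of 2375631 = 1583754; 1,583,754 required, 1,584,415 in favor — approved.
Series C: a majority of 7083720 is 3541861; 3,541,861 required, 3,539,556 in favor — not approved.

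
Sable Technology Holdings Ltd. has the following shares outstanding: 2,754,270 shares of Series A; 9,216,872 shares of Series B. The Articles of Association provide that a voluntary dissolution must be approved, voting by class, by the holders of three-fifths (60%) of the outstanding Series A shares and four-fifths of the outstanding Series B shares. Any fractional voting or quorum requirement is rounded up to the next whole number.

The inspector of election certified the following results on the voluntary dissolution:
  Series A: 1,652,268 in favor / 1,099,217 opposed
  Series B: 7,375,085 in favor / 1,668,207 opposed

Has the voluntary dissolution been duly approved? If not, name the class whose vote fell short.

Not approved — the Series A shares did not give the required vote.

Series A: 3/5 of 2754270 = 1652562; 1,652,562 required, 1,652,268 in favor — not approved.
Series B: 4/5 of 9216872 = 7373497.60, rounded up to 7373498; 7,373,498 required, 7,375,085 in favor — approved.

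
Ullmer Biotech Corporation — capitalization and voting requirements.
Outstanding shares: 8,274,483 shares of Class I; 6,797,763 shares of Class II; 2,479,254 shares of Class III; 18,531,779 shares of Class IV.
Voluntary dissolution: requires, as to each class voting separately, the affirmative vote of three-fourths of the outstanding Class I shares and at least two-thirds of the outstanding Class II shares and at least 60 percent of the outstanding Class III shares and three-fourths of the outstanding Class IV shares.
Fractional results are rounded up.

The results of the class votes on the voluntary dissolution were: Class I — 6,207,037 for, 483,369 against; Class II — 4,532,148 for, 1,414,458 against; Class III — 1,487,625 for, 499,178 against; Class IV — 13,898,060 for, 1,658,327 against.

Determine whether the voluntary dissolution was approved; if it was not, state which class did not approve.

Class I: 3/4 of 8274483 = 6205862.25, rounded up to 6205863; 6,205,863 required, 6,207,037 in favor — approved.
Class II: 2/3 of 6797763 = 4531842; 4,531,842 required, 4,532,148 in favor — approved.
Class III: 3/5 of 2479254 = 1487552.40, rounded up to 1487553; 1,487,553 required, 1,487,625 in favor — approved.
Class IV: 3/4 of 18531779 = 13898834.25, rounded up to 13898835; 13,898,835 required, 13,898,060 in favor — not approved.

Not approved — the Class IV shares did not give the required vote.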